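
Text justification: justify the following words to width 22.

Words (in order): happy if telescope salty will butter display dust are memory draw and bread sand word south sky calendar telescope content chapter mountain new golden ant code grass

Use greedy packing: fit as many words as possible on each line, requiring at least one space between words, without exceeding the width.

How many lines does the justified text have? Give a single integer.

Line 1: ['happy', 'if', 'telescope'] (min_width=18, slack=4)
Line 2: ['salty', 'will', 'butter'] (min_width=17, slack=5)
Line 3: ['display', 'dust', 'are'] (min_width=16, slack=6)
Line 4: ['memory', 'draw', 'and', 'bread'] (min_width=21, slack=1)
Line 5: ['sand', 'word', 'south', 'sky'] (min_width=19, slack=3)
Line 6: ['calendar', 'telescope'] (min_width=18, slack=4)
Line 7: ['content', 'chapter'] (min_width=15, slack=7)
Line 8: ['mountain', 'new', 'golden'] (min_width=19, slack=3)
Line 9: ['ant', 'code', 'grass'] (min_width=14, slack=8)
Total lines: 9

Answer: 9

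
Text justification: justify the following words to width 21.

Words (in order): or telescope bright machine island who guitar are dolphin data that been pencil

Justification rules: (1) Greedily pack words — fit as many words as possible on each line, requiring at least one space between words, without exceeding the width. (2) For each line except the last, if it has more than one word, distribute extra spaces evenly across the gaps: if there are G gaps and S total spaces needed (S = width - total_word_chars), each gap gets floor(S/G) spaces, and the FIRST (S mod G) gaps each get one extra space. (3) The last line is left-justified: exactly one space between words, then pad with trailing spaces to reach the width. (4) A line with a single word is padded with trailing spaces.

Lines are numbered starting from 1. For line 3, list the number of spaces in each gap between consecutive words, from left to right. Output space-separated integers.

Answer: 3 2

Derivation:
Line 1: ['or', 'telescope', 'bright'] (min_width=19, slack=2)
Line 2: ['machine', 'island', 'who'] (min_width=18, slack=3)
Line 3: ['guitar', 'are', 'dolphin'] (min_width=18, slack=3)
Line 4: ['data', 'that', 'been', 'pencil'] (min_width=21, slack=0)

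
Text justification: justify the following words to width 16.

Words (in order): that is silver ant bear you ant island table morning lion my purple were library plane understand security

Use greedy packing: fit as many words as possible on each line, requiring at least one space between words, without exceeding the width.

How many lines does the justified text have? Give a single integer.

Answer: 8

Derivation:
Line 1: ['that', 'is', 'silver'] (min_width=14, slack=2)
Line 2: ['ant', 'bear', 'you', 'ant'] (min_width=16, slack=0)
Line 3: ['island', 'table'] (min_width=12, slack=4)
Line 4: ['morning', 'lion', 'my'] (min_width=15, slack=1)
Line 5: ['purple', 'were'] (min_width=11, slack=5)
Line 6: ['library', 'plane'] (min_width=13, slack=3)
Line 7: ['understand'] (min_width=10, slack=6)
Line 8: ['security'] (min_width=8, slack=8)
Total lines: 8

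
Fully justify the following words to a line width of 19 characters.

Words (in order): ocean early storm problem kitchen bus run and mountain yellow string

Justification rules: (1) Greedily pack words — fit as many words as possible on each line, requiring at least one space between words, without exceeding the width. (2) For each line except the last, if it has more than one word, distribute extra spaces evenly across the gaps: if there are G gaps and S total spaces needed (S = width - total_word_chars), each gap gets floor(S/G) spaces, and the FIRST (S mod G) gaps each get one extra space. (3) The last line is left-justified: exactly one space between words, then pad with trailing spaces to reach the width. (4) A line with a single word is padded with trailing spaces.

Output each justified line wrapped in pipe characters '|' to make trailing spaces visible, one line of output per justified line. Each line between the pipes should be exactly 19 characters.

Line 1: ['ocean', 'early', 'storm'] (min_width=17, slack=2)
Line 2: ['problem', 'kitchen', 'bus'] (min_width=19, slack=0)
Line 3: ['run', 'and', 'mountain'] (min_width=16, slack=3)
Line 4: ['yellow', 'string'] (min_width=13, slack=6)

Answer: |ocean  early  storm|
|problem kitchen bus|
|run   and  mountain|
|yellow string      |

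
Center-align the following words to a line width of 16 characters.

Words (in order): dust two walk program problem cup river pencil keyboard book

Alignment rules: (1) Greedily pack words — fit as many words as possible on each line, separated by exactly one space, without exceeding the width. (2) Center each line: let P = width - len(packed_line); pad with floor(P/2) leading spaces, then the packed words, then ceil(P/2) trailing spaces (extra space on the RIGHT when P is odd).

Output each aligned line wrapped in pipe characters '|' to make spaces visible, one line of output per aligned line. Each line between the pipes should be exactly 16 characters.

Line 1: ['dust', 'two', 'walk'] (min_width=13, slack=3)
Line 2: ['program', 'problem'] (min_width=15, slack=1)
Line 3: ['cup', 'river', 'pencil'] (min_width=16, slack=0)
Line 4: ['keyboard', 'book'] (min_width=13, slack=3)

Answer: | dust two walk  |
|program problem |
|cup river pencil|
| keyboard book  |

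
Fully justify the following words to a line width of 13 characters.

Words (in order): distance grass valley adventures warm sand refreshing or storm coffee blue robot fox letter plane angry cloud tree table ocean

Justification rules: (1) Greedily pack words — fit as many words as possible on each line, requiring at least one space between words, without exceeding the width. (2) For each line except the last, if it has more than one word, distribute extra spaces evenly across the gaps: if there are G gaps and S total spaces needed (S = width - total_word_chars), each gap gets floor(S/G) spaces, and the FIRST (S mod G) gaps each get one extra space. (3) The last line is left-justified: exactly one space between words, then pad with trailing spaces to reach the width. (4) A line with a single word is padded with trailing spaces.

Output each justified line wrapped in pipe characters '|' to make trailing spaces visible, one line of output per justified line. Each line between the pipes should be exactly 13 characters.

Line 1: ['distance'] (min_width=8, slack=5)
Line 2: ['grass', 'valley'] (min_width=12, slack=1)
Line 3: ['adventures'] (min_width=10, slack=3)
Line 4: ['warm', 'sand'] (min_width=9, slack=4)
Line 5: ['refreshing', 'or'] (min_width=13, slack=0)
Line 6: ['storm', 'coffee'] (min_width=12, slack=1)
Line 7: ['blue', 'robot'] (min_width=10, slack=3)
Line 8: ['fox', 'letter'] (min_width=10, slack=3)
Line 9: ['plane', 'angry'] (min_width=11, slack=2)
Line 10: ['cloud', 'tree'] (min_width=10, slack=3)
Line 11: ['table', 'ocean'] (min_width=11, slack=2)

Answer: |distance     |
|grass  valley|
|adventures   |
|warm     sand|
|refreshing or|
|storm  coffee|
|blue    robot|
|fox    letter|
|plane   angry|
|cloud    tree|
|table ocean  |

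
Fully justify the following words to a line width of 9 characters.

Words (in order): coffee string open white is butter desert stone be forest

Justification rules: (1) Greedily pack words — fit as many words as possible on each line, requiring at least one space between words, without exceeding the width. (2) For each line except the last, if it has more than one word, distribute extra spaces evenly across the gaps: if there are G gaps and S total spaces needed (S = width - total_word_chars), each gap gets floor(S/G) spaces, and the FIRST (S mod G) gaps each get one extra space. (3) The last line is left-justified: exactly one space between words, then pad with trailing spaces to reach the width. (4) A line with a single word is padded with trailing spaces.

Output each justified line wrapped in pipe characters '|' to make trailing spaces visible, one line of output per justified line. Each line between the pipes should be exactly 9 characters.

Line 1: ['coffee'] (min_width=6, slack=3)
Line 2: ['string'] (min_width=6, slack=3)
Line 3: ['open'] (min_width=4, slack=5)
Line 4: ['white', 'is'] (min_width=8, slack=1)
Line 5: ['butter'] (min_width=6, slack=3)
Line 6: ['desert'] (min_width=6, slack=3)
Line 7: ['stone', 'be'] (min_width=8, slack=1)
Line 8: ['forest'] (min_width=6, slack=3)

Answer: |coffee   |
|string   |
|open     |
|white  is|
|butter   |
|desert   |
|stone  be|
|forest   |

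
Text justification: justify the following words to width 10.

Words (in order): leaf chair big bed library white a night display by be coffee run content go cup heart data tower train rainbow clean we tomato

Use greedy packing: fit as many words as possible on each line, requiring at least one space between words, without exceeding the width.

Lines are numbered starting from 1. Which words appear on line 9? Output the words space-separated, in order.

Line 1: ['leaf', 'chair'] (min_width=10, slack=0)
Line 2: ['big', 'bed'] (min_width=7, slack=3)
Line 3: ['library'] (min_width=7, slack=3)
Line 4: ['white', 'a'] (min_width=7, slack=3)
Line 5: ['night'] (min_width=5, slack=5)
Line 6: ['display', 'by'] (min_width=10, slack=0)
Line 7: ['be', 'coffee'] (min_width=9, slack=1)
Line 8: ['run'] (min_width=3, slack=7)
Line 9: ['content', 'go'] (min_width=10, slack=0)
Line 10: ['cup', 'heart'] (min_width=9, slack=1)
Line 11: ['data', 'tower'] (min_width=10, slack=0)
Line 12: ['train'] (min_width=5, slack=5)
Line 13: ['rainbow'] (min_width=7, slack=3)
Line 14: ['clean', 'we'] (min_width=8, slack=2)
Line 15: ['tomato'] (min_width=6, slack=4)

Answer: content go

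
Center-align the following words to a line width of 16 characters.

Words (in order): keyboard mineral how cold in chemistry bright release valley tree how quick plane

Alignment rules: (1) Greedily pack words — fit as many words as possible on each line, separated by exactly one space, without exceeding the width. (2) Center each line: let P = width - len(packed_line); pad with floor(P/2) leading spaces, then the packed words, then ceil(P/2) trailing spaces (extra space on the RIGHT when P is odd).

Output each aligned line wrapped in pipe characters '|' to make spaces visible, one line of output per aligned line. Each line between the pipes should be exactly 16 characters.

Line 1: ['keyboard', 'mineral'] (min_width=16, slack=0)
Line 2: ['how', 'cold', 'in'] (min_width=11, slack=5)
Line 3: ['chemistry', 'bright'] (min_width=16, slack=0)
Line 4: ['release', 'valley'] (min_width=14, slack=2)
Line 5: ['tree', 'how', 'quick'] (min_width=14, slack=2)
Line 6: ['plane'] (min_width=5, slack=11)

Answer: |keyboard mineral|
|  how cold in   |
|chemistry bright|
| release valley |
| tree how quick |
|     plane      |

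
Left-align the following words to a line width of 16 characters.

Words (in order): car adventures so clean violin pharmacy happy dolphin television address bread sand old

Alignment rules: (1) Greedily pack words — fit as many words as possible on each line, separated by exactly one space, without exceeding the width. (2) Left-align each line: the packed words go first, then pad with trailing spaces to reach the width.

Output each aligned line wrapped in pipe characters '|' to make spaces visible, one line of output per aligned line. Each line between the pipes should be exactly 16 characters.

Line 1: ['car', 'adventures'] (min_width=14, slack=2)
Line 2: ['so', 'clean', 'violin'] (min_width=15, slack=1)
Line 3: ['pharmacy', 'happy'] (min_width=14, slack=2)
Line 4: ['dolphin'] (min_width=7, slack=9)
Line 5: ['television'] (min_width=10, slack=6)
Line 6: ['address', 'bread'] (min_width=13, slack=3)
Line 7: ['sand', 'old'] (min_width=8, slack=8)

Answer: |car adventures  |
|so clean violin |
|pharmacy happy  |
|dolphin         |
|television      |
|address bread   |
|sand old        |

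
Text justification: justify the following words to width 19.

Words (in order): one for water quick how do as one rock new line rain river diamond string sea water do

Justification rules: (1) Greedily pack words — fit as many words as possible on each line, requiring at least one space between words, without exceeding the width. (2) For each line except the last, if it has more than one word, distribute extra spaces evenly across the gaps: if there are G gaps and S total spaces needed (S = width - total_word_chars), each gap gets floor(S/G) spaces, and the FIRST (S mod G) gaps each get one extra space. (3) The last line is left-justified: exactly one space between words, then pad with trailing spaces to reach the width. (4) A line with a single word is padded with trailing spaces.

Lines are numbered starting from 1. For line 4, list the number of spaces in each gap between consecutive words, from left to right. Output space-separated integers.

Line 1: ['one', 'for', 'water', 'quick'] (min_width=19, slack=0)
Line 2: ['how', 'do', 'as', 'one', 'rock'] (min_width=18, slack=1)
Line 3: ['new', 'line', 'rain', 'river'] (min_width=19, slack=0)
Line 4: ['diamond', 'string', 'sea'] (min_width=18, slack=1)
Line 5: ['water', 'do'] (min_width=8, slack=11)

Answer: 2 1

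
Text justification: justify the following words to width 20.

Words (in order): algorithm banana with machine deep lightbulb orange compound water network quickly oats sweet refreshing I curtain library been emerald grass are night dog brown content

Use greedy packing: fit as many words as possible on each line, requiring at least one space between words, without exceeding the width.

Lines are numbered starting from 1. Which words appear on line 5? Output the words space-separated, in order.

Answer: network quickly oats

Derivation:
Line 1: ['algorithm', 'banana'] (min_width=16, slack=4)
Line 2: ['with', 'machine', 'deep'] (min_width=17, slack=3)
Line 3: ['lightbulb', 'orange'] (min_width=16, slack=4)
Line 4: ['compound', 'water'] (min_width=14, slack=6)
Line 5: ['network', 'quickly', 'oats'] (min_width=20, slack=0)
Line 6: ['sweet', 'refreshing', 'I'] (min_width=18, slack=2)
Line 7: ['curtain', 'library', 'been'] (min_width=20, slack=0)
Line 8: ['emerald', 'grass', 'are'] (min_width=17, slack=3)
Line 9: ['night', 'dog', 'brown'] (min_width=15, slack=5)
Line 10: ['content'] (min_width=7, slack=13)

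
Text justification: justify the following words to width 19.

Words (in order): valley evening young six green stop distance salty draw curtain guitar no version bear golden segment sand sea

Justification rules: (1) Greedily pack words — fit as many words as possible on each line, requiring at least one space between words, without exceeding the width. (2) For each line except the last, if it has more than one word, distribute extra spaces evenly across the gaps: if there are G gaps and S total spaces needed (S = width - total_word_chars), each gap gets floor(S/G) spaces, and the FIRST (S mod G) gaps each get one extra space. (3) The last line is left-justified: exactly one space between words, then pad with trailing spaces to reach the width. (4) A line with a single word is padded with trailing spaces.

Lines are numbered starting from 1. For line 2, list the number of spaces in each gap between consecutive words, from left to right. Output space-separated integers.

Line 1: ['valley', 'evening'] (min_width=14, slack=5)
Line 2: ['young', 'six', 'green'] (min_width=15, slack=4)
Line 3: ['stop', 'distance', 'salty'] (min_width=19, slack=0)
Line 4: ['draw', 'curtain', 'guitar'] (min_width=19, slack=0)
Line 5: ['no', 'version', 'bear'] (min_width=15, slack=4)
Line 6: ['golden', 'segment', 'sand'] (min_width=19, slack=0)
Line 7: ['sea'] (min_width=3, slack=16)

Answer: 3 3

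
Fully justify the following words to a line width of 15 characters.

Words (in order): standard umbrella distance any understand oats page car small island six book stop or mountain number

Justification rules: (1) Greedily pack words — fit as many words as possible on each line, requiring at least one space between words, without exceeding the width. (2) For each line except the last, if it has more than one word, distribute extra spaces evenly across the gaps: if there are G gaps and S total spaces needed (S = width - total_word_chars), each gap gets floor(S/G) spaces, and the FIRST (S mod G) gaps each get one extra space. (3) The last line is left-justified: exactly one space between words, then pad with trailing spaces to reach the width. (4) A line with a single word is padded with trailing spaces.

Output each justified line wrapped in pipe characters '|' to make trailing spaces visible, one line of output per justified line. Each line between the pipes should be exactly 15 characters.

Answer: |standard       |
|umbrella       |
|distance    any|
|understand oats|
|page  car small|
|island six book|
|stop         or|
|mountain number|

Derivation:
Line 1: ['standard'] (min_width=8, slack=7)
Line 2: ['umbrella'] (min_width=8, slack=7)
Line 3: ['distance', 'any'] (min_width=12, slack=3)
Line 4: ['understand', 'oats'] (min_width=15, slack=0)
Line 5: ['page', 'car', 'small'] (min_width=14, slack=1)
Line 6: ['island', 'six', 'book'] (min_width=15, slack=0)
Line 7: ['stop', 'or'] (min_width=7, slack=8)
Line 8: ['mountain', 'number'] (min_width=15, slack=0)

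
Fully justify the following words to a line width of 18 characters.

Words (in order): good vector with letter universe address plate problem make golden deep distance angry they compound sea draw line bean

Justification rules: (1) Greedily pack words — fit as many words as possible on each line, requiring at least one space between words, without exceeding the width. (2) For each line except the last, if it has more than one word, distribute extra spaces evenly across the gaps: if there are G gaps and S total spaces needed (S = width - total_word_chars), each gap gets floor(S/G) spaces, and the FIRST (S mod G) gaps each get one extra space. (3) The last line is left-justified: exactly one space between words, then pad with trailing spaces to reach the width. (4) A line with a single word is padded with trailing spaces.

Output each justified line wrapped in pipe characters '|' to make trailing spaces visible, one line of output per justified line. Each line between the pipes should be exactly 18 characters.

Line 1: ['good', 'vector', 'with'] (min_width=16, slack=2)
Line 2: ['letter', 'universe'] (min_width=15, slack=3)
Line 3: ['address', 'plate'] (min_width=13, slack=5)
Line 4: ['problem', 'make'] (min_width=12, slack=6)
Line 5: ['golden', 'deep'] (min_width=11, slack=7)
Line 6: ['distance', 'angry'] (min_width=14, slack=4)
Line 7: ['they', 'compound', 'sea'] (min_width=17, slack=1)
Line 8: ['draw', 'line', 'bean'] (min_width=14, slack=4)

Answer: |good  vector  with|
|letter    universe|
|address      plate|
|problem       make|
|golden        deep|
|distance     angry|
|they  compound sea|
|draw line bean    |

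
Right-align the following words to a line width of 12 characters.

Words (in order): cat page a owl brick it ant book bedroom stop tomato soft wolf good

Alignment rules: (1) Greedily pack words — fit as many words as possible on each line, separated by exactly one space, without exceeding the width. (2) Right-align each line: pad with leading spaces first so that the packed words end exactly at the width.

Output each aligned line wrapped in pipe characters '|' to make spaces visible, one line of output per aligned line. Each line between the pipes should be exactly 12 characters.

Line 1: ['cat', 'page', 'a'] (min_width=10, slack=2)
Line 2: ['owl', 'brick', 'it'] (min_width=12, slack=0)
Line 3: ['ant', 'book'] (min_width=8, slack=4)
Line 4: ['bedroom', 'stop'] (min_width=12, slack=0)
Line 5: ['tomato', 'soft'] (min_width=11, slack=1)
Line 6: ['wolf', 'good'] (min_width=9, slack=3)

Answer: |  cat page a|
|owl brick it|
|    ant book|
|bedroom stop|
| tomato soft|
|   wolf good|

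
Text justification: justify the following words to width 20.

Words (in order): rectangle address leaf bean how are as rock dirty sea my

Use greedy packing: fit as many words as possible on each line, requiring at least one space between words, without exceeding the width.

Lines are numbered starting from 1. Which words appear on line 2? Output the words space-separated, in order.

Answer: leaf bean how are as

Derivation:
Line 1: ['rectangle', 'address'] (min_width=17, slack=3)
Line 2: ['leaf', 'bean', 'how', 'are', 'as'] (min_width=20, slack=0)
Line 3: ['rock', 'dirty', 'sea', 'my'] (min_width=17, slack=3)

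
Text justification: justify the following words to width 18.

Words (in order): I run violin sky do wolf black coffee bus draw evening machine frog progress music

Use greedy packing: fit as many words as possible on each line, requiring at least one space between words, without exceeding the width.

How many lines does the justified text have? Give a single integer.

Answer: 6

Derivation:
Line 1: ['I', 'run', 'violin', 'sky'] (min_width=16, slack=2)
Line 2: ['do', 'wolf', 'black'] (min_width=13, slack=5)
Line 3: ['coffee', 'bus', 'draw'] (min_width=15, slack=3)
Line 4: ['evening', 'machine'] (min_width=15, slack=3)
Line 5: ['frog', 'progress'] (min_width=13, slack=5)
Line 6: ['music'] (min_width=5, slack=13)
Total lines: 6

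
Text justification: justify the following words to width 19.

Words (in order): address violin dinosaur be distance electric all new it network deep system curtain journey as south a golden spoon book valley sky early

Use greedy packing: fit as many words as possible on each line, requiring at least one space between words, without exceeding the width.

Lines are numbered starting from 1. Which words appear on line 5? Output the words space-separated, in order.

Answer: deep system curtain

Derivation:
Line 1: ['address', 'violin'] (min_width=14, slack=5)
Line 2: ['dinosaur', 'be'] (min_width=11, slack=8)
Line 3: ['distance', 'electric'] (min_width=17, slack=2)
Line 4: ['all', 'new', 'it', 'network'] (min_width=18, slack=1)
Line 5: ['deep', 'system', 'curtain'] (min_width=19, slack=0)
Line 6: ['journey', 'as', 'south', 'a'] (min_width=18, slack=1)
Line 7: ['golden', 'spoon', 'book'] (min_width=17, slack=2)
Line 8: ['valley', 'sky', 'early'] (min_width=16, slack=3)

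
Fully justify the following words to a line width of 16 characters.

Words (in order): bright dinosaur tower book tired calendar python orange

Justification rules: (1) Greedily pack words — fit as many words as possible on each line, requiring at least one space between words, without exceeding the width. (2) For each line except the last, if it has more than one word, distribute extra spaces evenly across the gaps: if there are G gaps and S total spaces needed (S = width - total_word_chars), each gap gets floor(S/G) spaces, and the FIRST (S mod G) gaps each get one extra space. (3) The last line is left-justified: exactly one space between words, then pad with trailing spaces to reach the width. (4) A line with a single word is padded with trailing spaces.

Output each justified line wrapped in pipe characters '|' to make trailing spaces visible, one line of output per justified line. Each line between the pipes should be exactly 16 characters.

Line 1: ['bright', 'dinosaur'] (min_width=15, slack=1)
Line 2: ['tower', 'book', 'tired'] (min_width=16, slack=0)
Line 3: ['calendar', 'python'] (min_width=15, slack=1)
Line 4: ['orange'] (min_width=6, slack=10)

Answer: |bright  dinosaur|
|tower book tired|
|calendar  python|
|orange          |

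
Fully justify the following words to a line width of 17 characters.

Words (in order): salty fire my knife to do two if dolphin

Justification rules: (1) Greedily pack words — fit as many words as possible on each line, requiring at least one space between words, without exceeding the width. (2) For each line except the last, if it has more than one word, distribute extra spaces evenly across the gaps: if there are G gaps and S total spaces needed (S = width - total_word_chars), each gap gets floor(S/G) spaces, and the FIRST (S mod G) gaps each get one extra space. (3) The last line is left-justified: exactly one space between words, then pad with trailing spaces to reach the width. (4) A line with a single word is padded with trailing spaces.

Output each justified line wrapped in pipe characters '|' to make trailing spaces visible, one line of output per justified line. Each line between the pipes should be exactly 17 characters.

Answer: |salty   fire   my|
|knife  to  do two|
|if dolphin       |

Derivation:
Line 1: ['salty', 'fire', 'my'] (min_width=13, slack=4)
Line 2: ['knife', 'to', 'do', 'two'] (min_width=15, slack=2)
Line 3: ['if', 'dolphin'] (min_width=10, slack=7)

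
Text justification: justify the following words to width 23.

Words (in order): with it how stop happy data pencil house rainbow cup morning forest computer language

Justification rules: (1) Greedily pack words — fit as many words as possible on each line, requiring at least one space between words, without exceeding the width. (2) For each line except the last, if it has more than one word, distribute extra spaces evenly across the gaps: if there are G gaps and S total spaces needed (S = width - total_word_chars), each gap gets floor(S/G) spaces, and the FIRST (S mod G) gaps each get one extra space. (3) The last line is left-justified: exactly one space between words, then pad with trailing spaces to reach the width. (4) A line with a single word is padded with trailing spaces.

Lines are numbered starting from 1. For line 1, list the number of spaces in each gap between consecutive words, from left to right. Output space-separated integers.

Line 1: ['with', 'it', 'how', 'stop', 'happy'] (min_width=22, slack=1)
Line 2: ['data', 'pencil', 'house'] (min_width=17, slack=6)
Line 3: ['rainbow', 'cup', 'morning'] (min_width=19, slack=4)
Line 4: ['forest', 'computer'] (min_width=15, slack=8)
Line 5: ['language'] (min_width=8, slack=15)

Answer: 2 1 1 1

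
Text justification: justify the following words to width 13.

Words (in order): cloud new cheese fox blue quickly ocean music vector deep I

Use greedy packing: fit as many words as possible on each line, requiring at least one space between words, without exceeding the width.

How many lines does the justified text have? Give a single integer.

Answer: 5

Derivation:
Line 1: ['cloud', 'new'] (min_width=9, slack=4)
Line 2: ['cheese', 'fox'] (min_width=10, slack=3)
Line 3: ['blue', 'quickly'] (min_width=12, slack=1)
Line 4: ['ocean', 'music'] (min_width=11, slack=2)
Line 5: ['vector', 'deep', 'I'] (min_width=13, slack=0)
Total lines: 5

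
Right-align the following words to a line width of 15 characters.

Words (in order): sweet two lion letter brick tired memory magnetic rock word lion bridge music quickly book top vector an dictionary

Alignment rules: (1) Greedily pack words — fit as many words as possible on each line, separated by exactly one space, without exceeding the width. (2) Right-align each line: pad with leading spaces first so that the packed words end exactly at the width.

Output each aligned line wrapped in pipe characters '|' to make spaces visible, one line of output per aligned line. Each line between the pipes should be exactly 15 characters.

Answer: | sweet two lion|
|   letter brick|
|   tired memory|
|  magnetic rock|
|      word lion|
|   bridge music|
|   quickly book|
|  top vector an|
|     dictionary|

Derivation:
Line 1: ['sweet', 'two', 'lion'] (min_width=14, slack=1)
Line 2: ['letter', 'brick'] (min_width=12, slack=3)
Line 3: ['tired', 'memory'] (min_width=12, slack=3)
Line 4: ['magnetic', 'rock'] (min_width=13, slack=2)
Line 5: ['word', 'lion'] (min_width=9, slack=6)
Line 6: ['bridge', 'music'] (min_width=12, slack=3)
Line 7: ['quickly', 'book'] (min_width=12, slack=3)
Line 8: ['top', 'vector', 'an'] (min_width=13, slack=2)
Line 9: ['dictionary'] (min_width=10, slack=5)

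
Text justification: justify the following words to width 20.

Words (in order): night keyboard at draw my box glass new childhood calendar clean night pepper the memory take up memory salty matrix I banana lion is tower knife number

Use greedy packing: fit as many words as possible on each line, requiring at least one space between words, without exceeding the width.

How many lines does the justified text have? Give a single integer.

Answer: 9

Derivation:
Line 1: ['night', 'keyboard', 'at'] (min_width=17, slack=3)
Line 2: ['draw', 'my', 'box', 'glass'] (min_width=17, slack=3)
Line 3: ['new', 'childhood'] (min_width=13, slack=7)
Line 4: ['calendar', 'clean', 'night'] (min_width=20, slack=0)
Line 5: ['pepper', 'the', 'memory'] (min_width=17, slack=3)
Line 6: ['take', 'up', 'memory', 'salty'] (min_width=20, slack=0)
Line 7: ['matrix', 'I', 'banana', 'lion'] (min_width=20, slack=0)
Line 8: ['is', 'tower', 'knife'] (min_width=14, slack=6)
Line 9: ['number'] (min_width=6, slack=14)
Total lines: 9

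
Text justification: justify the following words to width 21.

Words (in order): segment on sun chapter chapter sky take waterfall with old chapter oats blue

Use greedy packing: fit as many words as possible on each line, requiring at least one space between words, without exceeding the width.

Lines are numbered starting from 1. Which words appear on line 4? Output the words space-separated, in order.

Line 1: ['segment', 'on', 'sun'] (min_width=14, slack=7)
Line 2: ['chapter', 'chapter', 'sky'] (min_width=19, slack=2)
Line 3: ['take', 'waterfall', 'with'] (min_width=19, slack=2)
Line 4: ['old', 'chapter', 'oats', 'blue'] (min_width=21, slack=0)

Answer: old chapter oats blue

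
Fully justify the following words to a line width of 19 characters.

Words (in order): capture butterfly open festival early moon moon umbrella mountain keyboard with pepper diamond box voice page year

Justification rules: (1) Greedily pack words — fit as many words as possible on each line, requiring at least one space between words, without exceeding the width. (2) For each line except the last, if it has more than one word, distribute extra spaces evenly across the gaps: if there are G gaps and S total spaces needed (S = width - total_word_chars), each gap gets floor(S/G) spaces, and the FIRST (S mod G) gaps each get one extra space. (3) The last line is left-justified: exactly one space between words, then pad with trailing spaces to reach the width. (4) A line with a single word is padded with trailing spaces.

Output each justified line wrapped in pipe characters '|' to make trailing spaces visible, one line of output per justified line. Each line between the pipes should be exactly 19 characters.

Line 1: ['capture', 'butterfly'] (min_width=17, slack=2)
Line 2: ['open', 'festival', 'early'] (min_width=19, slack=0)
Line 3: ['moon', 'moon', 'umbrella'] (min_width=18, slack=1)
Line 4: ['mountain', 'keyboard'] (min_width=17, slack=2)
Line 5: ['with', 'pepper', 'diamond'] (min_width=19, slack=0)
Line 6: ['box', 'voice', 'page', 'year'] (min_width=19, slack=0)

Answer: |capture   butterfly|
|open festival early|
|moon  moon umbrella|
|mountain   keyboard|
|with pepper diamond|
|box voice page year|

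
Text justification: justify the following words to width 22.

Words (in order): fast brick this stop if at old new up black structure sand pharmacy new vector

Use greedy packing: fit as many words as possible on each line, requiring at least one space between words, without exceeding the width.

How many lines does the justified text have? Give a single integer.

Line 1: ['fast', 'brick', 'this', 'stop'] (min_width=20, slack=2)
Line 2: ['if', 'at', 'old', 'new', 'up', 'black'] (min_width=22, slack=0)
Line 3: ['structure', 'sand'] (min_width=14, slack=8)
Line 4: ['pharmacy', 'new', 'vector'] (min_width=19, slack=3)
Total lines: 4

Answer: 4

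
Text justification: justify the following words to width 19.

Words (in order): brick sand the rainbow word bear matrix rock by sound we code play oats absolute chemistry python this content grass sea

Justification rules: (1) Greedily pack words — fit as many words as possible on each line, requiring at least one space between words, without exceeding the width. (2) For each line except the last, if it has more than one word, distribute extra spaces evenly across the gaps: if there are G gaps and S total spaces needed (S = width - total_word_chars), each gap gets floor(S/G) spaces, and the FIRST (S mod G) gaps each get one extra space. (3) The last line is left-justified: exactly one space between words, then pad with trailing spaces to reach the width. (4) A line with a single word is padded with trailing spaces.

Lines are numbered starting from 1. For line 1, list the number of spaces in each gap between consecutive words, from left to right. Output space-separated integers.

Line 1: ['brick', 'sand', 'the'] (min_width=14, slack=5)
Line 2: ['rainbow', 'word', 'bear'] (min_width=17, slack=2)
Line 3: ['matrix', 'rock', 'by'] (min_width=14, slack=5)
Line 4: ['sound', 'we', 'code', 'play'] (min_width=18, slack=1)
Line 5: ['oats', 'absolute'] (min_width=13, slack=6)
Line 6: ['chemistry', 'python'] (min_width=16, slack=3)
Line 7: ['this', 'content', 'grass'] (min_width=18, slack=1)
Line 8: ['sea'] (min_width=3, slack=16)

Answer: 4 3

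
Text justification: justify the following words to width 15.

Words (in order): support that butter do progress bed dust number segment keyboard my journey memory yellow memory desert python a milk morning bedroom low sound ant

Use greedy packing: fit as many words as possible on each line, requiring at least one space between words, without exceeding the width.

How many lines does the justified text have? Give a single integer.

Line 1: ['support', 'that'] (min_width=12, slack=3)
Line 2: ['butter', 'do'] (min_width=9, slack=6)
Line 3: ['progress', 'bed'] (min_width=12, slack=3)
Line 4: ['dust', 'number'] (min_width=11, slack=4)
Line 5: ['segment'] (min_width=7, slack=8)
Line 6: ['keyboard', 'my'] (min_width=11, slack=4)
Line 7: ['journey', 'memory'] (min_width=14, slack=1)
Line 8: ['yellow', 'memory'] (min_width=13, slack=2)
Line 9: ['desert', 'python', 'a'] (min_width=15, slack=0)
Line 10: ['milk', 'morning'] (min_width=12, slack=3)
Line 11: ['bedroom', 'low'] (min_width=11, slack=4)
Line 12: ['sound', 'ant'] (min_width=9, slack=6)
Total lines: 12

Answer: 12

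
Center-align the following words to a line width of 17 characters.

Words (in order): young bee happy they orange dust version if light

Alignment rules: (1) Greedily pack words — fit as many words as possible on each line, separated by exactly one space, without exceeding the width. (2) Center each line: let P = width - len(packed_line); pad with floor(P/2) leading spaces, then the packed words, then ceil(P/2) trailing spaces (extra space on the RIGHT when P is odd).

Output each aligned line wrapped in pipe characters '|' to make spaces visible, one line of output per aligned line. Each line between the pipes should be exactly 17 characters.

Answer: | young bee happy |
|they orange dust |
|version if light |

Derivation:
Line 1: ['young', 'bee', 'happy'] (min_width=15, slack=2)
Line 2: ['they', 'orange', 'dust'] (min_width=16, slack=1)
Line 3: ['version', 'if', 'light'] (min_width=16, slack=1)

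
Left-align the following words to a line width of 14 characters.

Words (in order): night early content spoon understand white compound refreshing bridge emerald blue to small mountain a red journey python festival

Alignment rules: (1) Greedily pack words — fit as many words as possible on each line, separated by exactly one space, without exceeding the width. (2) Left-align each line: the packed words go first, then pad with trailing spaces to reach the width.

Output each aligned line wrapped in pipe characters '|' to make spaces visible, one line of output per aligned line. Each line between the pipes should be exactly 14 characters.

Answer: |night early   |
|content spoon |
|understand    |
|white compound|
|refreshing    |
|bridge emerald|
|blue to small |
|mountain a red|
|journey python|
|festival      |

Derivation:
Line 1: ['night', 'early'] (min_width=11, slack=3)
Line 2: ['content', 'spoon'] (min_width=13, slack=1)
Line 3: ['understand'] (min_width=10, slack=4)
Line 4: ['white', 'compound'] (min_width=14, slack=0)
Line 5: ['refreshing'] (min_width=10, slack=4)
Line 6: ['bridge', 'emerald'] (min_width=14, slack=0)
Line 7: ['blue', 'to', 'small'] (min_width=13, slack=1)
Line 8: ['mountain', 'a', 'red'] (min_width=14, slack=0)
Line 9: ['journey', 'python'] (min_width=14, slack=0)
Line 10: ['festival'] (min_width=8, slack=6)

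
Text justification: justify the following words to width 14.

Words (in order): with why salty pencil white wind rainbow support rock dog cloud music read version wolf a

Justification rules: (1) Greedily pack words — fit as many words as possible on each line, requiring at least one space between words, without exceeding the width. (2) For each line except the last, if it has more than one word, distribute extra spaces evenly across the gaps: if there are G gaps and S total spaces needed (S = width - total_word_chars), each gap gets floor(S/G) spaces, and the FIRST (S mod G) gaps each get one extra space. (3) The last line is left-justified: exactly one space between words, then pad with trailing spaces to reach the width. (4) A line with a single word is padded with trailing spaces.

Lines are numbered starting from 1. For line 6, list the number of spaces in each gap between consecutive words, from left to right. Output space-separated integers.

Line 1: ['with', 'why', 'salty'] (min_width=14, slack=0)
Line 2: ['pencil', 'white'] (min_width=12, slack=2)
Line 3: ['wind', 'rainbow'] (min_width=12, slack=2)
Line 4: ['support', 'rock'] (min_width=12, slack=2)
Line 5: ['dog', 'cloud'] (min_width=9, slack=5)
Line 6: ['music', 'read'] (min_width=10, slack=4)
Line 7: ['version', 'wolf', 'a'] (min_width=14, slack=0)

Answer: 5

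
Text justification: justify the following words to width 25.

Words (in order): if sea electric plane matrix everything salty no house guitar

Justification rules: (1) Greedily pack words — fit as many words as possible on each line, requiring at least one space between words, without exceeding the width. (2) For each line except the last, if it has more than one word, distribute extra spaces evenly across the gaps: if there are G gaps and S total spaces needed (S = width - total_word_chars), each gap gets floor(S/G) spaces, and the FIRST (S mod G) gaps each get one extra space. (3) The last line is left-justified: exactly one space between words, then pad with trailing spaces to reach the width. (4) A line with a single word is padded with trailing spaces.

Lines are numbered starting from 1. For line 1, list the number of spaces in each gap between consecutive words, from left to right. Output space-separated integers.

Line 1: ['if', 'sea', 'electric', 'plane'] (min_width=21, slack=4)
Line 2: ['matrix', 'everything', 'salty'] (min_width=23, slack=2)
Line 3: ['no', 'house', 'guitar'] (min_width=15, slack=10)

Answer: 3 2 2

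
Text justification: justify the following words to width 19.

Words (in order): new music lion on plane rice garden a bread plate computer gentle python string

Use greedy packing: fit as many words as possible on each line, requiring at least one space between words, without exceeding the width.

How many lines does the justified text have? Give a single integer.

Line 1: ['new', 'music', 'lion', 'on'] (min_width=17, slack=2)
Line 2: ['plane', 'rice', 'garden', 'a'] (min_width=19, slack=0)
Line 3: ['bread', 'plate'] (min_width=11, slack=8)
Line 4: ['computer', 'gentle'] (min_width=15, slack=4)
Line 5: ['python', 'string'] (min_width=13, slack=6)
Total lines: 5

Answer: 5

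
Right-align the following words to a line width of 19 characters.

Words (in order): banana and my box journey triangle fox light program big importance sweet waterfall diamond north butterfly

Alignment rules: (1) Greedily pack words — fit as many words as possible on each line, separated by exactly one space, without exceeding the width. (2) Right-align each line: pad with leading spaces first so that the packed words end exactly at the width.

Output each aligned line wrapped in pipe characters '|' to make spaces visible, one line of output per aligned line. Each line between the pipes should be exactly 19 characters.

Answer: |  banana and my box|
|   journey triangle|
|  fox light program|
|     big importance|
|    sweet waterfall|
|      diamond north|
|          butterfly|

Derivation:
Line 1: ['banana', 'and', 'my', 'box'] (min_width=17, slack=2)
Line 2: ['journey', 'triangle'] (min_width=16, slack=3)
Line 3: ['fox', 'light', 'program'] (min_width=17, slack=2)
Line 4: ['big', 'importance'] (min_width=14, slack=5)
Line 5: ['sweet', 'waterfall'] (min_width=15, slack=4)
Line 6: ['diamond', 'north'] (min_width=13, slack=6)
Line 7: ['butterfly'] (min_width=9, slack=10)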